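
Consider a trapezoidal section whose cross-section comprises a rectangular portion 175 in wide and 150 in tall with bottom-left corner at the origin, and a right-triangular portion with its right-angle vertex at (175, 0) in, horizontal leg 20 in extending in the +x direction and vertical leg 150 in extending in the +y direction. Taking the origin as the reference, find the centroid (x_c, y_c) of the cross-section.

x_c = 92.59 in, y_c = 73.65 in

Part | A | x̄ᵢ | ȳᵢ | A·x̄ᵢ | A·ȳᵢ
rectangular portion | 26250.00 | 87.50 | 75.00 | 2296875.00 | 1968750.00
triangular portion | 1500.00 | 181.67 | 50.00 | 272500.00 | 75000.00
Σ | 27750.00 |  |  | 2569375.00 | 2043750.00
x_c = 2569375.00 / 27750.00 = 92.59 in
y_c = 2043750.00 / 27750.00 = 73.65 in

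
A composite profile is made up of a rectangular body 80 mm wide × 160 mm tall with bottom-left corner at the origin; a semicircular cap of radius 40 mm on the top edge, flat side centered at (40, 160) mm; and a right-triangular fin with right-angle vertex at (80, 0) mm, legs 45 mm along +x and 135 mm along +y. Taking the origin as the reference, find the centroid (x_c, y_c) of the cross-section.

x_c = 49.10 mm, y_c = 87.49 mm

rectangular body: A = 80 × 160 = 12800.00, centroid at (40.00, 80.00).
semicircular top: A = ½π·40² = 2513.27, centroid at (40.00, 176.98).
triangular fin: A = ½·45·135 = 3037.50, centroid at (95.00, 45.00).
ΣA = 18350.77 mm², ΣAx_c = 901093.46 mm³, ΣAy_c = 1605478.03 mm³.
x_c = 901093.46/18350.77 = 49.10 mm; y_c = 1605478.03/18350.77 = 87.49 mm.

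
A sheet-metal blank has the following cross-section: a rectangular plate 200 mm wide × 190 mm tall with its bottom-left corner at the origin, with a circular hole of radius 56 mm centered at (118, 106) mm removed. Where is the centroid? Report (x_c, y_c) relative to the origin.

plate: A = 200 × 190 = 38000.00, centroid at (100.00, 95.00).
hole: A = −π·56² = -9852.03, centroid at (118.00, 106.00).
ΣA = 28147.97 mm², ΣAx_c = 2637459.92 mm³, ΣAy_c = 2565684.34 mm³.
x_c = 2637459.92/28147.97 = 93.70 mm; y_c = 2565684.34/28147.97 = 91.15 mm.

x_c = 93.70 mm, y_c = 91.15 mm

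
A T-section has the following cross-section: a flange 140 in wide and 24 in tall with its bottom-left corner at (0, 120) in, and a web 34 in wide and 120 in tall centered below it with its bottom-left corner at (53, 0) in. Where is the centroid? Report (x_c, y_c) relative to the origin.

x_c = 70.00 in, y_c = 92.52 in

Part | A | x̄ᵢ | ȳᵢ | A·x̄ᵢ | A·ȳᵢ
web | 4080.00 | 70.00 | 60.00 | 285600.00 | 244800.00
flange | 3360.00 | 70.00 | 132.00 | 235200.00 | 443520.00
Σ | 7440.00 |  |  | 520800.00 | 688320.00
x_c = 520800.00 / 7440.00 = 70.00 in
y_c = 688320.00 / 7440.00 = 92.52 in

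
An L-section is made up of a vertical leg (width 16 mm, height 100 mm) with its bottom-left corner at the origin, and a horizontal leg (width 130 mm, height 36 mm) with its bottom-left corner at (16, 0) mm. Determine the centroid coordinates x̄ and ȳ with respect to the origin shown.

Part | A | x̄ᵢ | ȳᵢ | A·x̄ᵢ | A·ȳᵢ
vertical leg | 1600.00 | 8.00 | 50.00 | 12800.00 | 80000.00
horizontal leg | 4680.00 | 81.00 | 18.00 | 379080.00 | 84240.00
Σ | 6280.00 |  |  | 391880.00 | 164240.00
x̄ = 391880.00 / 6280.00 = 62.40 mm
ȳ = 164240.00 / 6280.00 = 26.15 mm

x̄ = 62.40 mm, ȳ = 26.15 mm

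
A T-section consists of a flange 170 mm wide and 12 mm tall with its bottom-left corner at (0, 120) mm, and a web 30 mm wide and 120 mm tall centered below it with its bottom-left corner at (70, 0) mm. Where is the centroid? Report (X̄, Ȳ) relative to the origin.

web: A = 30 × 120 = 3600.00, centroid at (85.00, 60.00).
flange: A = 170 × 12 = 2040.00, centroid at (85.00, 126.00).
ΣA = 5640.00 mm²
ΣAX̄ = (3600.00)(85.00) + (2040.00)(85.00) = 479400.00 mm³
ΣAȲ = (3600.00)(60.00) + (2040.00)(126.00) = 473040.00 mm³
X̄ = 479400.00 / 5640.00 = 85.00 mm
Ȳ = 473040.00 / 5640.00 = 83.87 mm

X̄ = 85.00 mm, Ȳ = 83.87 mm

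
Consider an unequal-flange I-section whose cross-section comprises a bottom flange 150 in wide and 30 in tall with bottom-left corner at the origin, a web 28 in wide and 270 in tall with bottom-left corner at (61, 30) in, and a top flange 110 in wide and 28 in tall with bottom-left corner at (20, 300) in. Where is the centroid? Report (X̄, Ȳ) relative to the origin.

X̄ = 75.00 in, Ȳ = 150.73 in

bottom flange: A = 150 × 30 = 4500.00, centroid at (75.00, 15.00).
web: A = 28 × 270 = 7560.00, centroid at (75.00, 165.00).
top flange: A = 110 × 28 = 3080.00, centroid at (75.00, 314.00).
ΣA = 15140.00 in²
ΣAX̄ = (4500.00)(75.00) + (7560.00)(75.00) + (3080.00)(75.00) = 1135500.00 in³
ΣAȲ = (4500.00)(15.00) + (7560.00)(165.00) + (3080.00)(314.00) = 2282020.00 in³
X̄ = 1135500.00 / 15140.00 = 75.00 in
Ȳ = 2282020.00 / 15140.00 = 150.73 in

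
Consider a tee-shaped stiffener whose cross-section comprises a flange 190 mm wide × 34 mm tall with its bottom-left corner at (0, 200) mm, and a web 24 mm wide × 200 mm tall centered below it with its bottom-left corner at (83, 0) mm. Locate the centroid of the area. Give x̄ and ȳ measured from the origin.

web: A = 24 × 200 = 4800.00, centroid at (95.00, 100.00).
flange: A = 190 × 34 = 6460.00, centroid at (95.00, 217.00).
ΣA = 11260.00 mm²
ΣAx̄ = (4800.00)(95.00) + (6460.00)(95.00) = 1069700.00 mm³
ΣAȳ = (4800.00)(100.00) + (6460.00)(217.00) = 1881820.00 mm³
x̄ = 1069700.00 / 11260.00 = 95.00 mm
ȳ = 1881820.00 / 11260.00 = 167.12 mm

x̄ = 95.00 mm, ȳ = 167.12 mm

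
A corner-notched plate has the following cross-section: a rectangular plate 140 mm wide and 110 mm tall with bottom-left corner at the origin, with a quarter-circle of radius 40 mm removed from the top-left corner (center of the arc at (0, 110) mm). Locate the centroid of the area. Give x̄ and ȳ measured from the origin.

x̄ = 74.71 mm, ȳ = 51.62 mm

plate: A = 140 × 110 = 15400.00, centroid at (70.00, 55.00).
removed quarter-circle: A = −¼π·40² = -1256.64, centroid at (16.98, 93.02).
ΣA = 14143.36 mm²
ΣAx̄ = (15400.00)(70.00) + (-1256.64)(16.98) = 1056666.67 mm³
ΣAȳ = (15400.00)(55.00) + (-1256.64)(93.02) = 730103.26 mm³
x̄ = 1056666.67 / 14143.36 = 74.71 mm
ȳ = 730103.26 / 14143.36 = 51.62 mm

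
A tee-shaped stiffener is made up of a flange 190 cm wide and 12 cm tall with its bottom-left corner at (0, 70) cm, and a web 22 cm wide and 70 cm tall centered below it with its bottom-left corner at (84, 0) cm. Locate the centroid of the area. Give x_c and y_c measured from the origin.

web: A = 22 × 70 = 1540.00, centroid at (95.00, 35.00).
flange: A = 190 × 12 = 2280.00, centroid at (95.00, 76.00).
ΣA = 3820.00 cm²
ΣAx_c = (1540.00)(95.00) + (2280.00)(95.00) = 362900.00 cm³
ΣAy_c = (1540.00)(35.00) + (2280.00)(76.00) = 227180.00 cm³
x_c = 362900.00 / 3820.00 = 95.00 cm
y_c = 227180.00 / 3820.00 = 59.47 cm

x_c = 95.00 cm, y_c = 59.47 cm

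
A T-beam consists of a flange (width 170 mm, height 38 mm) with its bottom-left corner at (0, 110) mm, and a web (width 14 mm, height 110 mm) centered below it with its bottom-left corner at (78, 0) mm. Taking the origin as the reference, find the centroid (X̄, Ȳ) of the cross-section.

X̄ = 85.00 mm, Ȳ = 114.75 mm

web: A = 14 × 110 = 1540.00, centroid at (85.00, 55.00).
flange: A = 170 × 38 = 6460.00, centroid at (85.00, 129.00).
ΣA = 8000.00 mm²
ΣAX̄ = (1540.00)(85.00) + (6460.00)(85.00) = 680000.00 mm³
ΣAȲ = (1540.00)(55.00) + (6460.00)(129.00) = 918040.00 mm³
X̄ = 680000.00 / 8000.00 = 85.00 mm
Ȳ = 918040.00 / 8000.00 = 114.75 mm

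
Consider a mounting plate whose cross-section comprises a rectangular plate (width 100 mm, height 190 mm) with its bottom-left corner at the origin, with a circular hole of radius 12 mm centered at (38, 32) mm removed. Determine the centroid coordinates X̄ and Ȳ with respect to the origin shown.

X̄ = 50.29 mm, Ȳ = 96.54 mm

plate: A = 100 × 190 = 19000.00, centroid at (50.00, 95.00).
hole: A = −π·12² = -452.39, centroid at (38.00, 32.00).
ΣA = 18547.61 mm², ΣAX̄ = 932809.20 mm³, ΣAȲ = 1790523.54 mm³.
X̄ = 932809.20/18547.61 = 50.29 mm; Ȳ = 1790523.54/18547.61 = 96.54 mm.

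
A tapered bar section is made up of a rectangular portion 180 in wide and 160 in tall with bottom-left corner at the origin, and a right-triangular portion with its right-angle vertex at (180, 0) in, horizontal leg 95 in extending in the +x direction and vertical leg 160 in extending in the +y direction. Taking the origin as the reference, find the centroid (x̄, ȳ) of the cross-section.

rectangular portion: A = 180 × 160 = 28800.00, centroid at (90.00, 80.00).
triangular portion: A = ½·95·160 = 7600.00, centroid at (211.67, 53.33).
ΣA = 36400.00 in²
ΣAx̄ = (28800.00)(90.00) + (7600.00)(211.67) = 4200666.67 in³
ΣAȳ = (28800.00)(80.00) + (7600.00)(53.33) = 2709333.33 in³
x̄ = 4200666.67 / 36400.00 = 115.40 in
ȳ = 2709333.33 / 36400.00 = 74.43 in

x̄ = 115.40 in, ȳ = 74.43 in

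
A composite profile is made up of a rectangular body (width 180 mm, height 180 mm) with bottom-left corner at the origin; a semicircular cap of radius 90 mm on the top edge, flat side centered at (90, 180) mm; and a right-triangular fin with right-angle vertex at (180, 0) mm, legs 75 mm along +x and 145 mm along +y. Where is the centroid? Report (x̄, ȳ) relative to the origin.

rectangular body: A = 180 × 180 = 32400.00, centroid at (90.00, 90.00).
semicircular top: A = ½π·90² = 12723.45, centroid at (90.00, 218.20).
triangular fin: A = ½·75·145 = 5437.50, centroid at (205.00, 48.33).
ΣA = 50560.95 mm²
ΣAx̄ = (32400.00)(90.00) + (12723.45)(90.00) + (5437.50)(205.00) = 5175798.02 mm³
ΣAȳ = (32400.00)(90.00) + (12723.45)(218.20) + (5437.50)(48.33) = 5955033.54 mm³
x̄ = 5175798.02 / 50560.95 = 102.37 mm
ȳ = 5955033.54 / 50560.95 = 117.78 mm

x̄ = 102.37 mm, ȳ = 117.78 mm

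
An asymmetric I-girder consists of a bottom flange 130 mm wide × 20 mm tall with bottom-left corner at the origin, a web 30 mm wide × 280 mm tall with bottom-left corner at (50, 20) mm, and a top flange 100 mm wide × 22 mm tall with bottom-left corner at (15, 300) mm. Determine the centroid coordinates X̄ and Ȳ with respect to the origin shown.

bottom flange: A = 130 × 20 = 2600.00, centroid at (65.00, 10.00).
web: A = 30 × 280 = 8400.00, centroid at (65.00, 160.00).
top flange: A = 100 × 22 = 2200.00, centroid at (65.00, 311.00).
ΣA = 13200.00 mm²
ΣAX̄ = (2600.00)(65.00) + (8400.00)(65.00) + (2200.00)(65.00) = 858000.00 mm³
ΣAȲ = (2600.00)(10.00) + (8400.00)(160.00) + (2200.00)(311.00) = 2054200.00 mm³
X̄ = 858000.00 / 13200.00 = 65.00 mm
Ȳ = 2054200.00 / 13200.00 = 155.62 mm

X̄ = 65.00 mm, Ȳ = 155.62 mm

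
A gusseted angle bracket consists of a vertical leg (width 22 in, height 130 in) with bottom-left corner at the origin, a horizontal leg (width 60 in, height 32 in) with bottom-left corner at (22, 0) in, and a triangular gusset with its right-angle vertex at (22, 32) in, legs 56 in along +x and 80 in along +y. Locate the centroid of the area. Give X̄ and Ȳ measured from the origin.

X̄ = 31.68 in, Ȳ = 49.58 in

vertical leg: A = 22 × 130 = 2860.00, centroid at (11.00, 65.00).
horizontal leg: A = 60 × 32 = 1920.00, centroid at (52.00, 16.00).
gusset: A = ½·56·80 = 2240.00, centroid at (40.67, 58.67).
ΣA = 7020.00 in²
ΣAX̄ = (2860.00)(11.00) + (1920.00)(52.00) + (2240.00)(40.67) = 222393.33 in³
ΣAȲ = (2860.00)(65.00) + (1920.00)(16.00) + (2240.00)(58.67) = 348033.33 in³
X̄ = 222393.33 / 7020.00 = 31.68 in
Ȳ = 348033.33 / 7020.00 = 49.58 in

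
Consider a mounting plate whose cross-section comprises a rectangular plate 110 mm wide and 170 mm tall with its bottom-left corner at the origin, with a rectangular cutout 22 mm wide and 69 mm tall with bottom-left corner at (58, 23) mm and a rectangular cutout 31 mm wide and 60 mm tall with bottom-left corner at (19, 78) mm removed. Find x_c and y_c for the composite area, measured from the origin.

Part | A | x̄ᵢ | ȳᵢ | A·x̄ᵢ | A·ȳᵢ
plate | 18700.00 | 55.00 | 85.00 | 1028500.00 | 1589500.00
hole 1 | -1518.00 | 69.00 | 57.50 | -104742.00 | -87285.00
hole 2 | -1860.00 | 34.50 | 108.00 | -64170.00 | -200880.00
Σ | 15322.00 |  |  | 859588.00 | 1301335.00
x_c = 859588.00 / 15322.00 = 56.10 mm
y_c = 1301335.00 / 15322.00 = 84.93 mm

x_c = 56.10 mm, y_c = 84.93 mm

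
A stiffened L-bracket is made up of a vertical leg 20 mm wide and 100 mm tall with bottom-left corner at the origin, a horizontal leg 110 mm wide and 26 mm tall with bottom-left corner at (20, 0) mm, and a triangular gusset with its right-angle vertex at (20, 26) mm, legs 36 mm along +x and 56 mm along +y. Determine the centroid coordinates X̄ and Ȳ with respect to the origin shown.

Part | A | x̄ᵢ | ȳᵢ | A·x̄ᵢ | A·ȳᵢ
vertical leg | 2000.00 | 10.00 | 50.00 | 20000.00 | 100000.00
horizontal leg | 2860.00 | 75.00 | 13.00 | 214500.00 | 37180.00
gusset | 1008.00 | 32.00 | 44.67 | 32256.00 | 45024.00
Σ | 5868.00 |  |  | 266756.00 | 182204.00
X̄ = 266756.00 / 5868.00 = 45.46 mm
Ȳ = 182204.00 / 5868.00 = 31.05 mm

X̄ = 45.46 mm, Ȳ = 31.05 mm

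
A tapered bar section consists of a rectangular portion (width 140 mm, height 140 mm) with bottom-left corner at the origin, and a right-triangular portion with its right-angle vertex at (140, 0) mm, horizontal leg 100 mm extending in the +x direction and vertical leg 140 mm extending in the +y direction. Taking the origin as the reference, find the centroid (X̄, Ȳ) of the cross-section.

rectangular portion: A = 140 × 140 = 19600.00, centroid at (70.00, 70.00).
triangular portion: A = ½·100·140 = 7000.00, centroid at (173.33, 46.67).
ΣA = 26600.00 mm², ΣAX̄ = 2585333.33 mm³, ΣAȲ = 1698666.67 mm³.
X̄ = 2585333.33/26600.00 = 97.19 mm; Ȳ = 1698666.67/26600.00 = 63.86 mm.

X̄ = 97.19 mm, Ȳ = 63.86 mm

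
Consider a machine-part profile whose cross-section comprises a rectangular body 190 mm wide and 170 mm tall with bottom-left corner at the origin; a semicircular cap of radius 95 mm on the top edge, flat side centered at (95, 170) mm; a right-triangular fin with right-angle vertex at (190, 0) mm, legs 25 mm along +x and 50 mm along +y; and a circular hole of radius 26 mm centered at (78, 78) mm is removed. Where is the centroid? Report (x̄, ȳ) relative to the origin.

rectangular body: A = 190 × 170 = 32300.00, centroid at (95.00, 85.00).
semicircular top: A = ½π·95² = 14176.44, centroid at (95.00, 210.32).
triangular fin: A = ½·25·50 = 625.00, centroid at (198.33, 16.67).
hole: A = −π·26² = -2123.72, centroid at (78.00, 78.00).
ΣA = 44977.72 mm²
ΣAx̄ = (32300.00)(95.00) + (14176.44)(95.00) + (625.00)(198.33) + (-2123.72)(78.00) = 4373569.94 mm³
ΣAȳ = (32300.00)(85.00) + (14176.44)(210.32) + (625.00)(16.67) + (-2123.72)(78.00) = 5571844.37 mm³
x̄ = 4373569.94 / 44977.72 = 97.24 mm
ȳ = 5571844.37 / 44977.72 = 123.88 mm

x̄ = 97.24 mm, ȳ = 123.88 mm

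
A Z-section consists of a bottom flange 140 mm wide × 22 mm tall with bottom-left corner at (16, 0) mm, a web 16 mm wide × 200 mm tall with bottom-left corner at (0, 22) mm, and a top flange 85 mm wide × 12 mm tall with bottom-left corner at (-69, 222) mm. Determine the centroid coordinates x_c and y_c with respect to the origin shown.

Part | A | x̄ᵢ | ȳᵢ | A·x̄ᵢ | A·ȳᵢ
bottom flange | 3080.00 | 86.00 | 11.00 | 264880.00 | 33880.00
web | 3200.00 | 8.00 | 122.00 | 25600.00 | 390400.00
top flange | 1020.00 | -26.50 | 228.00 | -27030.00 | 232560.00
Σ | 7300.00 |  |  | 263450.00 | 656840.00
x_c = 263450.00 / 7300.00 = 36.09 mm
y_c = 656840.00 / 7300.00 = 89.98 mm

x_c = 36.09 mm, y_c = 89.98 mm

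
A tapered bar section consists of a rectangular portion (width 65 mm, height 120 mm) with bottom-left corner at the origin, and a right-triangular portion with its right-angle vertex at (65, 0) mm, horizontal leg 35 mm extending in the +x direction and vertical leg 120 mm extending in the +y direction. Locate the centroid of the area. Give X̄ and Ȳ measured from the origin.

rectangular portion: A = 65 × 120 = 7800.00, centroid at (32.50, 60.00).
triangular portion: A = ½·35·120 = 2100.00, centroid at (76.67, 40.00).
ΣA = 9900.00 mm², ΣAX̄ = 414500.00 mm³, ΣAȲ = 552000.00 mm³.
X̄ = 414500.00/9900.00 = 41.87 mm; Ȳ = 552000.00/9900.00 = 55.76 mm.

X̄ = 41.87 mm, Ȳ = 55.76 mm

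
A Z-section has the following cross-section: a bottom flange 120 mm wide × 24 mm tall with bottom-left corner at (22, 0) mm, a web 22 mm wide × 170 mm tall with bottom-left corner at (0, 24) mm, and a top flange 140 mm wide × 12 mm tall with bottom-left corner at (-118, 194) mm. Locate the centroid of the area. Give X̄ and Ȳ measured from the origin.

X̄ = 23.69 mm, Ȳ = 93.76 mm

Part | A | x̄ᵢ | ȳᵢ | A·x̄ᵢ | A·ȳᵢ
bottom flange | 2880.00 | 82.00 | 12.00 | 236160.00 | 34560.00
web | 3740.00 | 11.00 | 109.00 | 41140.00 | 407660.00
top flange | 1680.00 | -48.00 | 200.00 | -80640.00 | 336000.00
Σ | 8300.00 |  |  | 196660.00 | 778220.00
X̄ = 196660.00 / 8300.00 = 23.69 mm
Ȳ = 778220.00 / 8300.00 = 93.76 mm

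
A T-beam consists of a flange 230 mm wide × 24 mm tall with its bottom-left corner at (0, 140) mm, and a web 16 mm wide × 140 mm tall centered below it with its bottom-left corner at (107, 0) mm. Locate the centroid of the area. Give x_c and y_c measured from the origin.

web: A = 16 × 140 = 2240.00, centroid at (115.00, 70.00).
flange: A = 230 × 24 = 5520.00, centroid at (115.00, 152.00).
ΣA = 7760.00 mm², ΣAx_c = 892400.00 mm³, ΣAy_c = 995840.00 mm³.
x_c = 892400.00/7760.00 = 115.00 mm; y_c = 995840.00/7760.00 = 128.33 mm.

x_c = 115.00 mm, y_c = 128.33 mm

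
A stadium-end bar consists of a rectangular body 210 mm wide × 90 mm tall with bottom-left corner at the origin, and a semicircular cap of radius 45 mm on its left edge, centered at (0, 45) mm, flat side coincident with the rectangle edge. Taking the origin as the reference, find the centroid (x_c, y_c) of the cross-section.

Part | A | x̄ᵢ | ȳᵢ | A·x̄ᵢ | A·ȳᵢ
rectangular body | 18900.00 | 105.00 | 45.00 | 1984500.00 | 850500.00
semicircular end | 3180.86 | -19.10 | 45.00 | -60750.00 | 143138.82
Σ | 22080.86 |  |  | 1923750.00 | 993638.82
x_c = 1923750.00 / 22080.86 = 87.12 mm
y_c = 993638.82 / 22080.86 = 45.00 mm

x_c = 87.12 mm, y_c = 45.00 mm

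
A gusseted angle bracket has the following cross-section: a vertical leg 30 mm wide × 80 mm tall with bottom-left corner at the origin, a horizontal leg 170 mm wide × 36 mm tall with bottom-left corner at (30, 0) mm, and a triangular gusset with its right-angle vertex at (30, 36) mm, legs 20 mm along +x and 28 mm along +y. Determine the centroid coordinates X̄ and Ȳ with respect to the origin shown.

Part | A | x̄ᵢ | ȳᵢ | A·x̄ᵢ | A·ȳᵢ
vertical leg | 2400.00 | 15.00 | 40.00 | 36000.00 | 96000.00
horizontal leg | 6120.00 | 115.00 | 18.00 | 703800.00 | 110160.00
gusset | 280.00 | 36.67 | 45.33 | 10266.67 | 12693.33
Σ | 8800.00 |  |  | 750066.67 | 218853.33
X̄ = 750066.67 / 8800.00 = 85.23 mm
Ȳ = 218853.33 / 8800.00 = 24.87 mm

X̄ = 85.23 mm, Ȳ = 24.87 mm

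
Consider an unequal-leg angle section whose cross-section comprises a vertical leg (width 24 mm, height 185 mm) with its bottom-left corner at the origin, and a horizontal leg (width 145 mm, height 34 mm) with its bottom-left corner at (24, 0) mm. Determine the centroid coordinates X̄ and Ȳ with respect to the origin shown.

X̄ = 56.46 mm, Ȳ = 52.78 mm

vertical leg: A = 24 × 185 = 4440.00, centroid at (12.00, 92.50).
horizontal leg: A = 145 × 34 = 4930.00, centroid at (96.50, 17.00).
ΣA = 9370.00 mm²
ΣAX̄ = (4440.00)(12.00) + (4930.00)(96.50) = 529025.00 mm³
ΣAȲ = (4440.00)(92.50) + (4930.00)(17.00) = 494510.00 mm³
X̄ = 529025.00 / 9370.00 = 56.46 mm
Ȳ = 494510.00 / 9370.00 = 52.78 mm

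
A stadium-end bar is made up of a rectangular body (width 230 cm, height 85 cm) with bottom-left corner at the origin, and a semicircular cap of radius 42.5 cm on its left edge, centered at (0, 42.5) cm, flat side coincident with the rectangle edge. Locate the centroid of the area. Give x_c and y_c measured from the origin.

x_c = 98.14 cm, y_c = 42.50 cm

rectangular body: A = 230 × 85 = 19550.00, centroid at (115.00, 42.50).
semicircular end: A = ½π·42.5² = 2837.25, centroid at (-18.04, 42.50).
ΣA = 22387.25 cm², ΣAx_c = 2197072.92 cm³, ΣAy_c = 951458.16 cm³.
x_c = 2197072.92/22387.25 = 98.14 cm; y_c = 951458.16/22387.25 = 42.50 cm.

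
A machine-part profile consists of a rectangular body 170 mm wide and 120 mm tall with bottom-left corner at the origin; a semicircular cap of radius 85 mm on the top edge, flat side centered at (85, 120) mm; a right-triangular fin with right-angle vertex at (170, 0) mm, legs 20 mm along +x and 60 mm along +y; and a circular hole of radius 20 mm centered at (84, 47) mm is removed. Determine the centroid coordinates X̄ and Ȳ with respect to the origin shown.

rectangular body: A = 170 × 120 = 20400.00, centroid at (85.00, 60.00).
semicircular top: A = ½π·85² = 11349.00, centroid at (85.00, 156.08).
triangular fin: A = ½·20·60 = 600.00, centroid at (176.67, 20.00).
hole: A = −π·20² = -1256.64, centroid at (84.00, 47.00).
ΣA = 31092.37 mm², ΣAX̄ = 2699107.78 mm³, ΣAȲ = 2948235.14 mm³.
X̄ = 2699107.78/31092.37 = 86.81 mm; Ȳ = 2948235.14/31092.37 = 94.82 mm.

X̄ = 86.81 mm, Ȳ = 94.82 mm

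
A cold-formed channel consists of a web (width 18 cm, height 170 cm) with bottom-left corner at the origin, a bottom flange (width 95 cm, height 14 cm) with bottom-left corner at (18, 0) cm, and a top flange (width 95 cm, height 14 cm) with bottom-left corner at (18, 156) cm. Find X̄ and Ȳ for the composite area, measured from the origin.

Part | A | x̄ᵢ | ȳᵢ | A·x̄ᵢ | A·ȳᵢ
web | 3060.00 | 9.00 | 85.00 | 27540.00 | 260100.00
bottom flange | 1330.00 | 65.50 | 7.00 | 87115.00 | 9310.00
top flange | 1330.00 | 65.50 | 163.00 | 87115.00 | 216790.00
Σ | 5720.00 |  |  | 201770.00 | 486200.00
X̄ = 201770.00 / 5720.00 = 35.27 cm
Ȳ = 486200.00 / 5720.00 = 85.00 cm

X̄ = 35.27 cm, Ȳ = 85.00 cm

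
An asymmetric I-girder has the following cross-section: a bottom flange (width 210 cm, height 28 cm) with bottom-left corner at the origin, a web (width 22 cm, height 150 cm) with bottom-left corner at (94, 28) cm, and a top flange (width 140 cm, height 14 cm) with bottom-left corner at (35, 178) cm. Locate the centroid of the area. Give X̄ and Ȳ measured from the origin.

bottom flange: A = 210 × 28 = 5880.00, centroid at (105.00, 14.00).
web: A = 22 × 150 = 3300.00, centroid at (105.00, 103.00).
top flange: A = 140 × 14 = 1960.00, centroid at (105.00, 185.00).
ΣA = 11140.00 cm²
ΣAX̄ = (5880.00)(105.00) + (3300.00)(105.00) + (1960.00)(105.00) = 1169700.00 cm³
ΣAȲ = (5880.00)(14.00) + (3300.00)(103.00) + (1960.00)(185.00) = 784820.00 cm³
X̄ = 1169700.00 / 11140.00 = 105.00 cm
Ȳ = 784820.00 / 11140.00 = 70.45 cm

X̄ = 105.00 cm, Ȳ = 70.45 cm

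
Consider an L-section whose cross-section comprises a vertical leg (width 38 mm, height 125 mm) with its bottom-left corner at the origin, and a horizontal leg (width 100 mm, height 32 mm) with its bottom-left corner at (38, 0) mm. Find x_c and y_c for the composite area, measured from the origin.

vertical leg: A = 38 × 125 = 4750.00, centroid at (19.00, 62.50).
horizontal leg: A = 100 × 32 = 3200.00, centroid at (88.00, 16.00).
ΣA = 7950.00 mm², ΣAx_c = 371850.00 mm³, ΣAy_c = 348075.00 mm³.
x_c = 371850.00/7950.00 = 46.77 mm; y_c = 348075.00/7950.00 = 43.78 mm.

x_c = 46.77 mm, y_c = 43.78 mm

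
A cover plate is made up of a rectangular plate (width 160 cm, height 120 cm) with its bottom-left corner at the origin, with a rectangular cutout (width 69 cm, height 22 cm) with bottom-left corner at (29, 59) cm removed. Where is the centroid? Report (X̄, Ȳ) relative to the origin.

X̄ = 81.42 cm, Ȳ = 59.14 cm

Part | A | x̄ᵢ | ȳᵢ | A·x̄ᵢ | A·ȳᵢ
plate | 19200.00 | 80.00 | 60.00 | 1536000.00 | 1152000.00
hole | -1518.00 | 63.50 | 70.00 | -96393.00 | -106260.00
Σ | 17682.00 |  |  | 1439607.00 | 1045740.00
X̄ = 1439607.00 / 17682.00 = 81.42 cm
Ȳ = 1045740.00 / 17682.00 = 59.14 cm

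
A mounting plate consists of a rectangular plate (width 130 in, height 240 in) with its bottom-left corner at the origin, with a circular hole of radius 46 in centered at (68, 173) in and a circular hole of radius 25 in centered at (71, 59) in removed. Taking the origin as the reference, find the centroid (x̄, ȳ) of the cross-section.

x̄ = 63.60 in, ȳ = 109.71 in

plate: A = 130 × 240 = 31200.00, centroid at (65.00, 120.00).
hole 1: A = −π·46² = -6647.61, centroid at (68.00, 173.00).
hole 2: A = −π·25² = -1963.50, centroid at (71.00, 59.00).
ΣA = 22588.89 in², ΣAx̄ = 1436554.34 in³, ΣAȳ = 2478117.23 in³.
x̄ = 1436554.34/22588.89 = 63.60 in; ȳ = 2478117.23/22588.89 = 109.71 in.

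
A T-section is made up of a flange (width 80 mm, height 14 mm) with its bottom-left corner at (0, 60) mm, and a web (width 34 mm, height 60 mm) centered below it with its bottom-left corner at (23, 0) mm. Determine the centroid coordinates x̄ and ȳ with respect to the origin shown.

x̄ = 40.00 mm, ȳ = 43.11 mm

Part | A | x̄ᵢ | ȳᵢ | A·x̄ᵢ | A·ȳᵢ
web | 2040.00 | 40.00 | 30.00 | 81600.00 | 61200.00
flange | 1120.00 | 40.00 | 67.00 | 44800.00 | 75040.00
Σ | 3160.00 |  |  | 126400.00 | 136240.00
x̄ = 126400.00 / 3160.00 = 40.00 mm
ȳ = 136240.00 / 3160.00 = 43.11 mm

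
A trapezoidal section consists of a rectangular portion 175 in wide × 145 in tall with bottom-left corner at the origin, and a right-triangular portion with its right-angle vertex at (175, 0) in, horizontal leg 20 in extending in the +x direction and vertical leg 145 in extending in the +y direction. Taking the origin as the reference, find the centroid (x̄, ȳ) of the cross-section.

rectangular portion: A = 175 × 145 = 25375.00, centroid at (87.50, 72.50).
triangular portion: A = ½·20·145 = 1450.00, centroid at (181.67, 48.33).
ΣA = 26825.00 in², ΣAx̄ = 2483729.17 in³, ΣAȳ = 1909770.83 in³.
x̄ = 2483729.17/26825.00 = 92.59 in; ȳ = 1909770.83/26825.00 = 71.19 in.

x̄ = 92.59 in, ȳ = 71.19 in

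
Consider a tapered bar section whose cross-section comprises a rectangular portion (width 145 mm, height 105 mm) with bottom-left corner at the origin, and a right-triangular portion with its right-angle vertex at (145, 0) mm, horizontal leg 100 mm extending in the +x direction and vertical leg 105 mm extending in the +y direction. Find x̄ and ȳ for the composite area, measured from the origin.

rectangular portion: A = 145 × 105 = 15225.00, centroid at (72.50, 52.50).
triangular portion: A = ½·100·105 = 5250.00, centroid at (178.33, 35.00).
ΣA = 20475.00 mm²
ΣAx̄ = (15225.00)(72.50) + (5250.00)(178.33) = 2040062.50 mm³
ΣAȳ = (15225.00)(52.50) + (5250.00)(35.00) = 983062.50 mm³
x̄ = 2040062.50 / 20475.00 = 99.64 mm
ȳ = 983062.50 / 20475.00 = 48.01 mm

x̄ = 99.64 mm, ȳ = 48.01 mm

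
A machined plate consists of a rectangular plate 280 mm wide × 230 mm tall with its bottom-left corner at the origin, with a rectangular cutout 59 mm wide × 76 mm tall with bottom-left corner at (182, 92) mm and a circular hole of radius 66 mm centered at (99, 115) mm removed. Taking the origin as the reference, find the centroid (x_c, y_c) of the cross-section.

x_c = 145.20 mm, y_c = 113.55 mm

plate: A = 280 × 230 = 64400.00, centroid at (140.00, 115.00).
hole 1: A = −(59 × 76) = -4484.00, centroid at (211.50, 130.00).
hole 2: A = −π·66² = -13684.78, centroid at (99.00, 115.00).
ΣA = 46231.22 mm², ΣAx_c = 6712841.02 mm³, ΣAy_c = 5249330.58 mm³.
x_c = 6712841.02/46231.22 = 145.20 mm; y_c = 5249330.58/46231.22 = 113.55 mm.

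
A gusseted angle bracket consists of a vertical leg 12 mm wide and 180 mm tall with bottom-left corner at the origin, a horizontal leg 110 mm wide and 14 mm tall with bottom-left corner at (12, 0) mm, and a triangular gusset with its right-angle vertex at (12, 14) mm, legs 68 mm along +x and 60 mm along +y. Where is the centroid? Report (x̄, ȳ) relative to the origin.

x̄ = 32.55 mm, ȳ = 47.83 mm

vertical leg: A = 12 × 180 = 2160.00, centroid at (6.00, 90.00).
horizontal leg: A = 110 × 14 = 1540.00, centroid at (67.00, 7.00).
gusset: A = ½·68·60 = 2040.00, centroid at (34.67, 34.00).
ΣA = 5740.00 mm²
ΣAx̄ = (2160.00)(6.00) + (1540.00)(67.00) + (2040.00)(34.67) = 186860.00 mm³
ΣAȳ = (2160.00)(90.00) + (1540.00)(7.00) + (2040.00)(34.00) = 274540.00 mm³
x̄ = 186860.00 / 5740.00 = 32.55 mm
ȳ = 274540.00 / 5740.00 = 47.83 mm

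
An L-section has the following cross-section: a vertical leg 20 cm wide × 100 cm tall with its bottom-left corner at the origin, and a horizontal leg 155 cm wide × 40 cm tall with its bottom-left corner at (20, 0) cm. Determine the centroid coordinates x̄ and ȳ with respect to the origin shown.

x̄ = 76.16 cm, ȳ = 27.32 cm

vertical leg: A = 20 × 100 = 2000.00, centroid at (10.00, 50.00).
horizontal leg: A = 155 × 40 = 6200.00, centroid at (97.50, 20.00).
ΣA = 8200.00 cm², ΣAx̄ = 624500.00 cm³, ΣAȳ = 224000.00 cm³.
x̄ = 624500.00/8200.00 = 76.16 cm; ȳ = 224000.00/8200.00 = 27.32 cm.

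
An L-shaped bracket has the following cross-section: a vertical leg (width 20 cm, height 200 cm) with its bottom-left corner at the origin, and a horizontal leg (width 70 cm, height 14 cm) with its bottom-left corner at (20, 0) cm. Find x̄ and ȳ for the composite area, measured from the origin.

vertical leg: A = 20 × 200 = 4000.00, centroid at (10.00, 100.00).
horizontal leg: A = 70 × 14 = 980.00, centroid at (55.00, 7.00).
ΣA = 4980.00 cm², ΣAx̄ = 93900.00 cm³, ΣAȳ = 406860.00 cm³.
x̄ = 93900.00/4980.00 = 18.86 cm; ȳ = 406860.00/4980.00 = 81.70 cm.

x̄ = 18.86 cm, ȳ = 81.70 cm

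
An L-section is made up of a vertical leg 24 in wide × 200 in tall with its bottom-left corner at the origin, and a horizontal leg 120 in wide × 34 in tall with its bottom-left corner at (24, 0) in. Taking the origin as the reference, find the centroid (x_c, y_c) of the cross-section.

x_c = 45.08 in, y_c = 61.86 in

Part | A | x̄ᵢ | ȳᵢ | A·x̄ᵢ | A·ȳᵢ
vertical leg | 4800.00 | 12.00 | 100.00 | 57600.00 | 480000.00
horizontal leg | 4080.00 | 84.00 | 17.00 | 342720.00 | 69360.00
Σ | 8880.00 |  |  | 400320.00 | 549360.00
x_c = 400320.00 / 8880.00 = 45.08 in
y_c = 549360.00 / 8880.00 = 61.86 in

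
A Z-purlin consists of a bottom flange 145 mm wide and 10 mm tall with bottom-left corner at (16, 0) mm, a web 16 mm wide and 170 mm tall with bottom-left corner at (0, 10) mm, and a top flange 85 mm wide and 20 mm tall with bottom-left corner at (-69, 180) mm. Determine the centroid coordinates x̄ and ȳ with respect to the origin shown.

x̄ = 17.89 mm, ȳ = 100.28 mm

bottom flange: A = 145 × 10 = 1450.00, centroid at (88.50, 5.00).
web: A = 16 × 170 = 2720.00, centroid at (8.00, 95.00).
top flange: A = 85 × 20 = 1700.00, centroid at (-26.50, 190.00).
ΣA = 5870.00 mm²
ΣAx̄ = (1450.00)(88.50) + (2720.00)(8.00) + (1700.00)(-26.50) = 105035.00 mm³
ΣAȳ = (1450.00)(5.00) + (2720.00)(95.00) + (1700.00)(190.00) = 588650.00 mm³
x̄ = 105035.00 / 5870.00 = 17.89 mm
ȳ = 588650.00 / 5870.00 = 100.28 mm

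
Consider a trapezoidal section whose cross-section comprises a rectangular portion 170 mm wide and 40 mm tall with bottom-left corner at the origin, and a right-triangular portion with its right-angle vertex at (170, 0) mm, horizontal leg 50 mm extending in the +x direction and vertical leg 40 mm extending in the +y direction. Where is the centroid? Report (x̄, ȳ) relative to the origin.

x̄ = 98.03 mm, ȳ = 19.15 mm

rectangular portion: A = 170 × 40 = 6800.00, centroid at (85.00, 20.00).
triangular portion: A = ½·50·40 = 1000.00, centroid at (186.67, 13.33).
ΣA = 7800.00 mm²
ΣAx̄ = (6800.00)(85.00) + (1000.00)(186.67) = 764666.67 mm³
ΣAȳ = (6800.00)(20.00) + (1000.00)(13.33) = 149333.33 mm³
x̄ = 764666.67 / 7800.00 = 98.03 mm
ȳ = 149333.33 / 7800.00 = 19.15 mm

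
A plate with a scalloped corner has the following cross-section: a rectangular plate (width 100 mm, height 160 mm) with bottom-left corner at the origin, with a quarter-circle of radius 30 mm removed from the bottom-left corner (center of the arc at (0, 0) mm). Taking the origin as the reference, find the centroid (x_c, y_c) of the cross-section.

plate: A = 100 × 160 = 16000.00, centroid at (50.00, 80.00).
removed quarter-circle: A = −¼π·30² = -706.86, centroid at (12.73, 12.73).
ΣA = 15293.14 mm²
ΣAx_c = (16000.00)(50.00) + (-706.86)(12.73) = 791000.00 mm³
ΣAy_c = (16000.00)(80.00) + (-706.86)(12.73) = 1271000.00 mm³
x_c = 791000.00 / 15293.14 = 51.72 mm
y_c = 1271000.00 / 15293.14 = 83.11 mm

x_c = 51.72 mm, y_c = 83.11 mm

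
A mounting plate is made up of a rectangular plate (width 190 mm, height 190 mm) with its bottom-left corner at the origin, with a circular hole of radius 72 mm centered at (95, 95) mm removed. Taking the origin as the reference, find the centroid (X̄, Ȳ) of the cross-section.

X̄ = 95.00 mm, Ȳ = 95.00 mm

plate: A = 190 × 190 = 36100.00, centroid at (95.00, 95.00).
hole: A = −π·72² = -16286.02, centroid at (95.00, 95.00).
ΣA = 19813.98 mm², ΣAX̄ = 1882328.45 mm³, ΣAȲ = 1882328.45 mm³.
X̄ = 1882328.45/19813.98 = 95.00 mm; Ȳ = 1882328.45/19813.98 = 95.00 mm.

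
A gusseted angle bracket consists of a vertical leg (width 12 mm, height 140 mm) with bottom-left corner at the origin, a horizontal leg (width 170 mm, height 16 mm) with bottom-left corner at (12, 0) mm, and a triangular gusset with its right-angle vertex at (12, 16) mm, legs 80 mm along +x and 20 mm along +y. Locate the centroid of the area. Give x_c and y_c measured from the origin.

Part | A | x̄ᵢ | ȳᵢ | A·x̄ᵢ | A·ȳᵢ
vertical leg | 1680.00 | 6.00 | 70.00 | 10080.00 | 117600.00
horizontal leg | 2720.00 | 97.00 | 8.00 | 263840.00 | 21760.00
gusset | 800.00 | 38.67 | 22.67 | 30933.33 | 18133.33
Σ | 5200.00 |  |  | 304853.33 | 157493.33
x_c = 304853.33 / 5200.00 = 58.63 mm
y_c = 157493.33 / 5200.00 = 30.29 mm

x_c = 58.63 mm, y_c = 30.29 mm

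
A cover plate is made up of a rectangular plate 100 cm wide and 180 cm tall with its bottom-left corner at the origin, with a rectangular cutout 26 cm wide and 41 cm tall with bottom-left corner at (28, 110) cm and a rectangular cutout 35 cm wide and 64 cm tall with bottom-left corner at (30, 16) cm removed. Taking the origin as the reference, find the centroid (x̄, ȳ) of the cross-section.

plate: A = 100 × 180 = 18000.00, centroid at (50.00, 90.00).
hole 1: A = −(26 × 41) = -1066.00, centroid at (41.00, 130.50).
hole 2: A = −(35 × 64) = -2240.00, centroid at (47.50, 48.00).
ΣA = 14694.00 cm²
ΣAx̄ = (18000.00)(50.00) + (-1066.00)(41.00) + (-2240.00)(47.50) = 749894.00 cm³
ΣAȳ = (18000.00)(90.00) + (-1066.00)(130.50) + (-2240.00)(48.00) = 1373367.00 cm³
x̄ = 749894.00 / 14694.00 = 51.03 cm
ȳ = 1373367.00 / 14694.00 = 93.46 cm

x̄ = 51.03 cm, ȳ = 93.46 cm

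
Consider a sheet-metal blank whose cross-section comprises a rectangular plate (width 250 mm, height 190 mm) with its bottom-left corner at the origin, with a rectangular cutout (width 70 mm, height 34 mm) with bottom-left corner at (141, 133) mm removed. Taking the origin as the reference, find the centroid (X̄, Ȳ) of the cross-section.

plate: A = 250 × 190 = 47500.00, centroid at (125.00, 95.00).
hole: A = −(70 × 34) = -2380.00, centroid at (176.00, 150.00).
ΣA = 45120.00 mm²
ΣAX̄ = (47500.00)(125.00) + (-2380.00)(176.00) = 5518620.00 mm³
ΣAȲ = (47500.00)(95.00) + (-2380.00)(150.00) = 4155500.00 mm³
X̄ = 5518620.00 / 45120.00 = 122.31 mm
Ȳ = 4155500.00 / 45120.00 = 92.10 mm

X̄ = 122.31 mm, Ȳ = 92.10 mm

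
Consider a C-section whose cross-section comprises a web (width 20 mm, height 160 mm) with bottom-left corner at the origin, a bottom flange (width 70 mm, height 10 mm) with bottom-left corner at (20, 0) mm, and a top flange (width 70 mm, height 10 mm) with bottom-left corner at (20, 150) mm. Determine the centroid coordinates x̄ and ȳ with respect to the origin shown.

x̄ = 23.70 mm, ȳ = 80.00 mm

web: A = 20 × 160 = 3200.00, centroid at (10.00, 80.00).
bottom flange: A = 70 × 10 = 700.00, centroid at (55.00, 5.00).
top flange: A = 70 × 10 = 700.00, centroid at (55.00, 155.00).
ΣA = 4600.00 mm²
ΣAx̄ = (3200.00)(10.00) + (700.00)(55.00) + (700.00)(55.00) = 109000.00 mm³
ΣAȳ = (3200.00)(80.00) + (700.00)(5.00) + (700.00)(155.00) = 368000.00 mm³
x̄ = 109000.00 / 4600.00 = 23.70 mm
ȳ = 368000.00 / 4600.00 = 80.00 mm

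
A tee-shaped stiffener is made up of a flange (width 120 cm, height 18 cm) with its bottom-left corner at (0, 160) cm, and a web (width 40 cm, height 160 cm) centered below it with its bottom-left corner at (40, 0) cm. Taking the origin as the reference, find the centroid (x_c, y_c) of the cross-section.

web: A = 40 × 160 = 6400.00, centroid at (60.00, 80.00).
flange: A = 120 × 18 = 2160.00, centroid at (60.00, 169.00).
ΣA = 8560.00 cm²
ΣAx_c = (6400.00)(60.00) + (2160.00)(60.00) = 513600.00 cm³
ΣAy_c = (6400.00)(80.00) + (2160.00)(169.00) = 877040.00 cm³
x_c = 513600.00 / 8560.00 = 60.00 cm
y_c = 877040.00 / 8560.00 = 102.46 cm

x_c = 60.00 cm, y_c = 102.46 cm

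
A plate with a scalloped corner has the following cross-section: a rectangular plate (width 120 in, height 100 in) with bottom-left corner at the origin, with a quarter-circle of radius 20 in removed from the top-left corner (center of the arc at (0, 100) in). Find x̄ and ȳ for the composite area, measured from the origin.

x̄ = 61.38 in, ȳ = 48.88 in

Part | A | x̄ᵢ | ȳᵢ | A·x̄ᵢ | A·ȳᵢ
plate | 12000.00 | 60.00 | 50.00 | 720000.00 | 600000.00
removed quarter-circle | -314.16 | 8.49 | 91.51 | -2666.67 | -28749.26
Σ | 11685.84 |  |  | 717333.33 | 571250.74
x̄ = 717333.33 / 11685.84 = 61.38 in
ȳ = 571250.74 / 11685.84 = 48.88 in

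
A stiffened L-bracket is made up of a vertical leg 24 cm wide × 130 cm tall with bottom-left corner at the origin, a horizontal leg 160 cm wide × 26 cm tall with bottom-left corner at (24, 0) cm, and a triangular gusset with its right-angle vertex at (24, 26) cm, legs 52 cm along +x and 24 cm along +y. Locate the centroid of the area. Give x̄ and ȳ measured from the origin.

x̄ = 62.74 cm, ȳ = 35.18 cm

vertical leg: A = 24 × 130 = 3120.00, centroid at (12.00, 65.00).
horizontal leg: A = 160 × 26 = 4160.00, centroid at (104.00, 13.00).
gusset: A = ½·52·24 = 624.00, centroid at (41.33, 34.00).
ΣA = 7904.00 cm²
ΣAx̄ = (3120.00)(12.00) + (4160.00)(104.00) + (624.00)(41.33) = 495872.00 cm³
ΣAȳ = (3120.00)(65.00) + (4160.00)(13.00) + (624.00)(34.00) = 278096.00 cm³
x̄ = 495872.00 / 7904.00 = 62.74 cm
ȳ = 278096.00 / 7904.00 = 35.18 cm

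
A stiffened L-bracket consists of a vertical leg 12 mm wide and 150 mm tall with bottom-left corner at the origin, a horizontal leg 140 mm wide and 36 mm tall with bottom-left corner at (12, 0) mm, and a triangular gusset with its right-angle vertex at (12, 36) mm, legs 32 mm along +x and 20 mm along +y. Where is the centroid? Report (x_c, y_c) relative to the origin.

vertical leg: A = 12 × 150 = 1800.00, centroid at (6.00, 75.00).
horizontal leg: A = 140 × 36 = 5040.00, centroid at (82.00, 18.00).
gusset: A = ½·32·20 = 320.00, centroid at (22.67, 42.67).
ΣA = 7160.00 mm², ΣAx_c = 431333.33 mm³, ΣAy_c = 239373.33 mm³.
x_c = 431333.33/7160.00 = 60.24 mm; y_c = 239373.33/7160.00 = 33.43 mm.

x_c = 60.24 mm, y_c = 33.43 mm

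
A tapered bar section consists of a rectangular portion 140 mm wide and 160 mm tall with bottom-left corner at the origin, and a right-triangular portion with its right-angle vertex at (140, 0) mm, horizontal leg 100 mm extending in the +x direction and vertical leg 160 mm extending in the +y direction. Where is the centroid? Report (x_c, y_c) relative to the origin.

rectangular portion: A = 140 × 160 = 22400.00, centroid at (70.00, 80.00).
triangular portion: A = ½·100·160 = 8000.00, centroid at (173.33, 53.33).
ΣA = 30400.00 mm²
ΣAx_c = (22400.00)(70.00) + (8000.00)(173.33) = 2954666.67 mm³
ΣAy_c = (22400.00)(80.00) + (8000.00)(53.33) = 2218666.67 mm³
x_c = 2954666.67 / 30400.00 = 97.19 mm
y_c = 2218666.67 / 30400.00 = 72.98 mm

x_c = 97.19 mm, y_c = 72.98 mm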